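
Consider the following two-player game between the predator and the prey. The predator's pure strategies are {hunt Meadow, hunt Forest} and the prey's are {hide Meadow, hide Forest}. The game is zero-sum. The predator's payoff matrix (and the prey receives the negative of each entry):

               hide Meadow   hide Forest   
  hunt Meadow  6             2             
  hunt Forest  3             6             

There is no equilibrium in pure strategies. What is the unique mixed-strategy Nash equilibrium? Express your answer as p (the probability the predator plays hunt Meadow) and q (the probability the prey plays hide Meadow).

p = 3/7, q = 4/7

For the prey to be willing to mix, the prey must be indifferent between hide Meadow and hide Forest, which pins down the predator's mix.
  the prey's expected payoff from hide Meadow: p·(-6) + (1−p)·(-3) = -3p - 3
  the prey's expected payoff from hide Forest: p·(-2) + (1−p)·(-6) = 4p - 6
  -3p - 3 = 4p - 6  ⇒  -7p = -3  ⇒  p = 3/7.
Set the predator's expected payoff from hunt Meadow equal to that from hunt Forest:
  the predator's payoff to hunt Meadow: q·6 + (1−q)·2 = 4q + 2
  the predator's payoff to hunt Forest: q·3 + (1−q)·6 = -3q + 6
  4q + 2 = -3q + 6  ⇒  7q = 4  ⇒  q = 4/7.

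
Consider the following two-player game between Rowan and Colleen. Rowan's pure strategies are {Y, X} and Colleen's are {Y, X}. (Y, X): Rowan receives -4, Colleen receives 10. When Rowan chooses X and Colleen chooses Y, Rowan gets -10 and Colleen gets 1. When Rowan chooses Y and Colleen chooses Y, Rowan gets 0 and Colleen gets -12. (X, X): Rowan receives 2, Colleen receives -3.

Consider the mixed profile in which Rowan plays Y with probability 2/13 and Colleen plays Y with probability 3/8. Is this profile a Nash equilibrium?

Yes

Check Colleen's indifference given Rowan's mix p = 2/13:
  payoff from Y = -1; payoff from X = -1 — equal.
Check Rowan's indifference given Colleen's mix q = 3/8:
  payoff from Y = -5/2; payoff from X = -5/2 — equal.
Both players are indifferent, so neither can profitably deviate.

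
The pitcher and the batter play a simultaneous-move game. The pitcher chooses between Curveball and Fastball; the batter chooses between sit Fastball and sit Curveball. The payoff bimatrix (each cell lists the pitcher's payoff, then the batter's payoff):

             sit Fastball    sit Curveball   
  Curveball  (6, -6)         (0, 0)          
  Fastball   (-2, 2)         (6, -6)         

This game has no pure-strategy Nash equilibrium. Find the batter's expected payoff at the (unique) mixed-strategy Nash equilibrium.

The batter's indifference between sit Fastball and sit Curveball determines the pitcher's mixing probability p:
  the batter's payoff from sit Fastball: p·(-6) + (1−p)·2 = -8p + 2
  the batter's payoff from sit Curveball: p·0 + (1−p)·(-6) = 6p - 6
  -8p + 2 = 6p - 6  ⇒  -14p = -8  ⇒  p = 4/7.
At equilibrium the batter is indifferent across columns, so the batter's payoff equals the payoff from sit Fastball: (4/7)·(-6) + (3/7)·2 = -18/7.

-18/7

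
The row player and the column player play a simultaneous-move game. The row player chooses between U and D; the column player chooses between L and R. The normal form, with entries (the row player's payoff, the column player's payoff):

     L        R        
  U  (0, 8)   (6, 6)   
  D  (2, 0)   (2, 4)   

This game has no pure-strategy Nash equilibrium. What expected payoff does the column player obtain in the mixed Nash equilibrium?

16/3

The row player's mix must leave the column player indifferent between L and R.
  the column player's payoff to L: p·8 + (1−p)·0 = 8p
  the column player's payoff to R: p·6 + (1−p)·4 = 2p + 4
  8p = 2p + 4  ⇒  6p = 4  ⇒  p = 2/3.
At equilibrium the column player is indifferent across columns, so the column player's payoff equals the payoff from L: (2/3)·8 + (1/3)·0 = 16/3.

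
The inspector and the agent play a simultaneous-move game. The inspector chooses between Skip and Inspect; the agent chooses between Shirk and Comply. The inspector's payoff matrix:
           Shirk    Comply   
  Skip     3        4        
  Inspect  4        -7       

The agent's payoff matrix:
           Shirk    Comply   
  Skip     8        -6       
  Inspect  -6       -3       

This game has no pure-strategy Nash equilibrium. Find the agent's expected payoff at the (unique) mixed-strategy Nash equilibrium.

-60/17

The inspector's mix must leave the agent indifferent between Shirk and Comply.
  the agent's payoff to Shirk: p·8 + (1−p)·(-6) = 14p - 6
  the agent's payoff to Comply: p·(-6) + (1−p)·(-3) = -3p - 3
  14p - 6 = -3p - 3  ⇒  17p = 3  ⇒  p = 3/17.
At equilibrium the agent is indifferent across columns, so the agent's payoff equals the payoff from Shirk: (3/17)·8 + (14/17)·(-6) = -60/17.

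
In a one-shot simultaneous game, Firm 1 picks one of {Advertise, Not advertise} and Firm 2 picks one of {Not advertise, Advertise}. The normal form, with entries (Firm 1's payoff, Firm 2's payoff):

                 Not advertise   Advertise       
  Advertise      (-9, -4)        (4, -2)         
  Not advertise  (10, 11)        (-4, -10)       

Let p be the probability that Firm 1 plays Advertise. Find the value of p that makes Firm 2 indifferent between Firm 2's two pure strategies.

Firm 2's indifference between Not advertise and Advertise determines Firm 1's mixing probability p:
  Firm 2's payoff from Not advertise: p·(-4) + (1−p)·11 = -15p + 11
  Firm 2's payoff from Advertise: p·(-2) + (1−p)·(-10) = 8p - 10
  -15p + 11 = 8p - 10  ⇒  -23p = -21  ⇒  p = 21/23.

p = 21/23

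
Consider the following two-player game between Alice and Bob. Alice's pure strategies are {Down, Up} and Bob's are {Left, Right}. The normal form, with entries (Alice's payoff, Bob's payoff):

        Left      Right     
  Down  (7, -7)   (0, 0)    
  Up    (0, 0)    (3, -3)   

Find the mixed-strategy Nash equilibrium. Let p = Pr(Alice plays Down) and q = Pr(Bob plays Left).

p = 3/10, q = 3/10

In a mixed equilibrium Bob is indifferent between Left and Right; this condition fixes p.
  Bob's payoff to Left: p·(-7) + (1−p)·0 = -7p
  Bob's payoff to Right: p·0 + (1−p)·(-3) = 3p - 3
  -7p = 3p - 3  ⇒  -10p = -3  ⇒  p = 3/10.
Bob's mix must leave Alice indifferent between Down and Up.
  Alice's expected payoff from Down: q·7 + (1−q)·0 = 7q
  Alice's expected payoff from Up: q·0 + (1−q)·3 = -3q + 3
  7q = -3q + 3  ⇒  10q = 3  ⇒  q = 3/10.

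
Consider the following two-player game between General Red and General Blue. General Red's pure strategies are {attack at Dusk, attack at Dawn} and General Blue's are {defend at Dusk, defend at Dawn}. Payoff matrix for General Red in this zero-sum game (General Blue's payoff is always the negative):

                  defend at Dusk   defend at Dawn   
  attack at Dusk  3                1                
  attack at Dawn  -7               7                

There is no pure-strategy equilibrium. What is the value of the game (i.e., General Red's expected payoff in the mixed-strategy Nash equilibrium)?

v = 7/4

General Red's indifference between attack at Dusk and attack at Dawn determines General Blue's mixing probability q:
  General Red's expected payoff from attack at Dusk: q·3 + (1−q)·1 = 2q + 1
  General Red's expected payoff from attack at Dawn: q·(-7) + (1−q)·7 = -14q + 7
  2q + 1 = -14q + 7  ⇒  16q = 6  ⇒  q = 3/8.
The value is General Red's expected payoff against this mix (using attack at Dusk): (3/8)·3 + (5/8)·1 = 7/4.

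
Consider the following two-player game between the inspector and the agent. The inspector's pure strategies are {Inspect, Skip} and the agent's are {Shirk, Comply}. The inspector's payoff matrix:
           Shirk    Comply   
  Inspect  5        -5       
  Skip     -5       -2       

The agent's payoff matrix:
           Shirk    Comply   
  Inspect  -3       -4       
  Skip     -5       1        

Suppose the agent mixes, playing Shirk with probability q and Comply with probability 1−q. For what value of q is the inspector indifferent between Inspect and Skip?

q = 3/13

In a mixed equilibrium the inspector is indifferent between Inspect and Skip; this condition fixes q.
  the inspector's payoff to Inspect: q·5 + (1−q)·(-5) = 10q - 5
  the inspector's payoff to Skip: q·(-5) + (1−q)·(-2) = -3q - 2
  10q - 5 = -3q - 2  ⇒  13q = 3  ⇒  q = 3/13.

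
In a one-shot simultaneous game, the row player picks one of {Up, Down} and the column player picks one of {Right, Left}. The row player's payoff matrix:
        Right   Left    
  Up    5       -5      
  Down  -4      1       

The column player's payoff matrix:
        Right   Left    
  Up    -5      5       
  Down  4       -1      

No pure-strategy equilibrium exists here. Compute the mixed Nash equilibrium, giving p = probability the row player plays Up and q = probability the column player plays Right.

p = 1/3, q = 2/5

For the column player to be willing to mix, the column player must be indifferent between Right and Left, which pins down the row player's mix.
  the column player's payoff to Right: p·(-5) + (1−p)·4 = -9p + 4
  the column player's payoff to Left: p·5 + (1−p)·(-1) = 6p - 1
  -9p + 4 = 6p - 1  ⇒  -15p = -5  ⇒  p = 1/3.
The column player's mix must leave the row player indifferent between Up and Down.
  the row player's payoff from Up: q·5 + (1−q)·(-5) = 10q - 5
  the row player's payoff from Down: q·(-4) + (1−q)·1 = -5q + 1
  10q - 5 = -5q + 1  ⇒  15q = 6  ⇒  q = 2/5.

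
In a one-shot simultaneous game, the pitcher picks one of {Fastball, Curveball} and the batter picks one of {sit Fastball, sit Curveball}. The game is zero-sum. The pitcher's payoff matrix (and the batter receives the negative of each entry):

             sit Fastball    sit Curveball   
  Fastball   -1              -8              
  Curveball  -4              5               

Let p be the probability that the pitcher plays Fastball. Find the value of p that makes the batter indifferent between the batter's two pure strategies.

p = 9/16

Set the batter's expected payoff from sit Fastball equal to that from sit Curveball:
  the batter's payoff to sit Fastball: p·1 + (1−p)·4 = -3p + 4
  the batter's payoff to sit Curveball: p·8 + (1−p)·(-5) = 13p - 5
  -3p + 4 = 13p - 5  ⇒  -16p = -9  ⇒  p = 9/16.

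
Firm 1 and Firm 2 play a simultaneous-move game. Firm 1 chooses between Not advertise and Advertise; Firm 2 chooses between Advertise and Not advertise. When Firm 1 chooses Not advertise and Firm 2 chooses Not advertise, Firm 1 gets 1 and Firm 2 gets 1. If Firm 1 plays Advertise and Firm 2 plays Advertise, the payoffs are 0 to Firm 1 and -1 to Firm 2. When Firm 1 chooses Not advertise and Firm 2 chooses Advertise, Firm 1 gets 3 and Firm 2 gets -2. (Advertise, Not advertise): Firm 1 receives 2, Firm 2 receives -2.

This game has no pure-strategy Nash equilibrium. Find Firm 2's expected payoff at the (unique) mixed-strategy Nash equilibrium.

-5/4

For Firm 2 to be willing to mix, Firm 2 must be indifferent between Advertise and Not advertise, which pins down Firm 1's mix.
  Firm 2's payoff from Advertise: p·(-2) + (1−p)·(-1) = -p - 1
  Firm 2's payoff from Not advertise: p·1 + (1−p)·(-2) = 3p - 2
  -p - 1 = 3p - 2  ⇒  -4p = -1  ⇒  p = 1/4.
At equilibrium Firm 2 is indifferent across columns, so Firm 2's payoff equals the payoff from Advertise: (1/4)·(-2) + (3/4)·(-1) = -5/4.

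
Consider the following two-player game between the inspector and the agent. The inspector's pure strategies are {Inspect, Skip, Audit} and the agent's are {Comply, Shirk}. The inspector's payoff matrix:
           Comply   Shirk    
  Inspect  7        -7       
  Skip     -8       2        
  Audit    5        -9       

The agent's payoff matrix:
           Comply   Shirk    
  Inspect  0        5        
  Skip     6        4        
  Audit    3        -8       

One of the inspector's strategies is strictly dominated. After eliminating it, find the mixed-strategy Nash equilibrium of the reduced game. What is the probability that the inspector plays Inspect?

p = 2/7

The inspector's strategy Audit is strictly dominated by Inspect: 7 > 5 and -7 > -9. Eliminate Audit.
In a mixed equilibrium the agent is indifferent between Comply and Shirk; this condition fixes p.
  the agent's expected payoff from Comply: p·0 + (1−p)·6 = -6p + 6
  the agent's expected payoff from Shirk: p·5 + (1−p)·4 = p + 4
  -6p + 6 = p + 4  ⇒  -7p = -2  ⇒  p = 2/7.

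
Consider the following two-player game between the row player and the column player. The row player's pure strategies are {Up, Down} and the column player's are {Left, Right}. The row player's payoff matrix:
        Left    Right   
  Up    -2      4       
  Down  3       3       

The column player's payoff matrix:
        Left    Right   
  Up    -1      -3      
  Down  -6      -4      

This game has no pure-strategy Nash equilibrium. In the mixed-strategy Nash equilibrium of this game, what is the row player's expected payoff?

For the row player to be willing to mix, the row player must be indifferent between Up and Down, which pins down the column player's mix.
  the row player's expected payoff from Up: q·(-2) + (1−q)·4 = -6q + 4
  the row player's expected payoff from Down: q·3 + (1−q)·3 = 3
  -6q + 4 = 3  ⇒  -6q = -1  ⇒  q = 1/6.
At equilibrium the row player is indifferent across rows, so the row player's payoff equals the payoff from Up: (1/6)·(-2) + (5/6)·4 = 3.

3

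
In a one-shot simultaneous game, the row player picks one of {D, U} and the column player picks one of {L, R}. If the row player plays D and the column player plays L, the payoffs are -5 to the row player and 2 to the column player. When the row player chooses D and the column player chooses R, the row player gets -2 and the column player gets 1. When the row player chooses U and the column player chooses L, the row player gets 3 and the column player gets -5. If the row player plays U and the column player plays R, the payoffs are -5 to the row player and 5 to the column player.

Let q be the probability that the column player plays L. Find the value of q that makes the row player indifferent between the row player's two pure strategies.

The row player's indifference between D and U determines the column player's mixing probability q:
  the row player's expected payoff from D: q·(-5) + (1−q)·(-2) = -3q - 2
  the row player's expected payoff from U: q·3 + (1−q)·(-5) = 8q - 5
  -3q - 2 = 8q - 5  ⇒  -11q = -3  ⇒  q = 3/11.

q = 3/11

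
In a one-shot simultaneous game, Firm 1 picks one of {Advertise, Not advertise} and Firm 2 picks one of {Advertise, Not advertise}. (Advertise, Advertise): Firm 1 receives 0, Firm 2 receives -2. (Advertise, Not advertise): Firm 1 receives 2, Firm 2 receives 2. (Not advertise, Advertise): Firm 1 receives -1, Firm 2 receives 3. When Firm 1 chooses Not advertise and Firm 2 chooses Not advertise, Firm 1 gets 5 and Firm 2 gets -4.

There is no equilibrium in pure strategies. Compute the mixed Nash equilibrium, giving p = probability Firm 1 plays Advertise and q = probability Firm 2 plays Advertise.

For Firm 2 to be willing to mix, Firm 2 must be indifferent between Advertise and Not advertise, which pins down Firm 1's mix.
  Firm 2's payoff to Advertise: p·(-2) + (1−p)·3 = -5p + 3
  Firm 2's payoff to Not advertise: p·2 + (1−p)·(-4) = 6p - 4
  -5p + 3 = 6p - 4  ⇒  -11p = -7  ⇒  p = 7/11.
Firm 1's indifference between Advertise and Not advertise determines Firm 2's mixing probability q:
  Firm 1's payoff to Advertise: q·0 + (1−q)·2 = -2q + 2
  Firm 1's payoff to Not advertise: q·(-1) + (1−q)·5 = -6q + 5
  -2q + 2 = -6q + 5  ⇒  4q = 3  ⇒  q = 3/4.

p = 7/11, q = 3/4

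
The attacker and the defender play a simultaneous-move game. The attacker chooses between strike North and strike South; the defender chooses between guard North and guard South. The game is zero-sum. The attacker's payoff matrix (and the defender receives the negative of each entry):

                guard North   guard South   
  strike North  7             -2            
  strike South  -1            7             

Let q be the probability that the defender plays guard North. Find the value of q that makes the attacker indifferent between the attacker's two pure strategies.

In a mixed equilibrium the attacker is indifferent between strike North and strike South; this condition fixes q.
  the attacker's payoff from strike North: q·7 + (1−q)·(-2) = 9q - 2
  the attacker's payoff from strike South: q·(-1) + (1−q)·7 = -8q + 7
  9q - 2 = -8q + 7  ⇒  17q = 9  ⇒  q = 9/17.

q = 9/17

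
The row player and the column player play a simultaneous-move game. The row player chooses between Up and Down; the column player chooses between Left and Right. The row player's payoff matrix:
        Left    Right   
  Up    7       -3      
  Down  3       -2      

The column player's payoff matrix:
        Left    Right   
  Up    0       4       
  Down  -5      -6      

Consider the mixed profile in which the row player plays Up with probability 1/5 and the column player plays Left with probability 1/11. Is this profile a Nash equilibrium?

Given the column player's mix q = 1/11, the row player's payoff from Up is -23/11 but from Down is -17/11. The row player strictly prefers Down, so the row player would not mix.
So the proposed profile is not a Nash equilibrium.

No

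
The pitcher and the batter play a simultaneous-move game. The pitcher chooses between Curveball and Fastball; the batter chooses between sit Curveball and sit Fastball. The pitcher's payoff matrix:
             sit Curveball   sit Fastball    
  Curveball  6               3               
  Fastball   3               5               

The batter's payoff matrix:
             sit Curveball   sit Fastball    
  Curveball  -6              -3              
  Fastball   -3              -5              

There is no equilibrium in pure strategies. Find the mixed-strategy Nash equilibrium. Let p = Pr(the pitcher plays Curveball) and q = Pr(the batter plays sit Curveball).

In a mixed equilibrium the batter is indifferent between sit Curveball and sit Fastball; this condition fixes p.
  the batter's payoff from sit Curveball: p·(-6) + (1−p)·(-3) = -3p - 3
  the batter's payoff from sit Fastball: p·(-3) + (1−p)·(-5) = 2p - 5
  -3p - 3 = 2p - 5  ⇒  -5p = -2  ⇒  p = 2/5.
The pitcher's indifference between Curveball and Fastball determines the batter's mixing probability q:
  the pitcher's expected payoff from Curveball: q·6 + (1−q)·3 = 3q + 3
  the pitcher's expected payoff from Fastball: q·3 + (1−q)·5 = -2q + 5
  3q + 3 = -2q + 5  ⇒  5q = 2  ⇒  q = 2/5.

p = 2/5, q = 2/5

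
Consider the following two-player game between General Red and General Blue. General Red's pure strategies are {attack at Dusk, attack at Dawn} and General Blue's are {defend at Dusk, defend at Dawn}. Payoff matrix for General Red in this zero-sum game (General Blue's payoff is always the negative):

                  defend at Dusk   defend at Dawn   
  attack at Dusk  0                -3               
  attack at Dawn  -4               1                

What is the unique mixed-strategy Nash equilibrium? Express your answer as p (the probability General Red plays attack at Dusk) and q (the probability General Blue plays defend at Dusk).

p = 5/8, q = 1/2

For General Blue to be willing to mix, General Blue must be indifferent between defend at Dusk and defend at Dawn, which pins down General Red's mix.
  General Blue's expected payoff from defend at Dusk: p·0 + (1−p)·4 = -4p + 4
  General Blue's expected payoff from defend at Dawn: p·3 + (1−p)·(-1) = 4p - 1
  -4p + 4 = 4p - 1  ⇒  -8p = -5  ⇒  p = 5/8.
General Blue's mix must leave General Red indifferent between attack at Dusk and attack at Dawn.
  General Red's expected payoff from attack at Dusk: q·0 + (1−q)·(-3) = 3q - 3
  General Red's expected payoff from attack at Dawn: q·(-4) + (1−q)·1 = -5q + 1
  3q - 3 = -5q + 1  ⇒  8q = 4  ⇒  q = 1/2.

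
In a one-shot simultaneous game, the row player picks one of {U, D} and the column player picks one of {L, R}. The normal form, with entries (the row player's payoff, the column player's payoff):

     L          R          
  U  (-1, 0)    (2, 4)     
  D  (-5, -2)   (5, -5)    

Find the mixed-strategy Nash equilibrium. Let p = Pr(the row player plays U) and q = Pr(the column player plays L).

The row player's mix must leave the column player indifferent between L and R.
  the column player's expected payoff from L: p·0 + (1−p)·(-2) = 2p - 2
  the column player's expected payoff from R: p·4 + (1−p)·(-5) = 9p - 5
  2p - 2 = 9p - 5  ⇒  -7p = -3  ⇒  p = 3/7.
The row player's indifference between U and D determines the column player's mixing probability q:
  the row player's payoff to U: q·(-1) + (1−q)·2 = -3q + 2
  the row player's payoff to D: q·(-5) + (1−q)·5 = -10q + 5
  -3q + 2 = -10q + 5  ⇒  7q = 3  ⇒  q = 3/7.

p = 3/7, q = 3/7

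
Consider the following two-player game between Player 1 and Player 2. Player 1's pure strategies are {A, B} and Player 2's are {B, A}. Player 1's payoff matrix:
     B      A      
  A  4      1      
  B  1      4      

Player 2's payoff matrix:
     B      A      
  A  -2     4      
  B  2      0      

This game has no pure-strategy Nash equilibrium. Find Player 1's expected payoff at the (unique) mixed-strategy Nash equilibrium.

In a mixed equilibrium Player 1 is indifferent between A and B; this condition fixes q.
  Player 1's payoff to A: q·4 + (1−q)·1 = 3q + 1
  Player 1's payoff to B: q·1 + (1−q)·4 = -3q + 4
  3q + 1 = -3q + 4  ⇒  6q = 3  ⇒  q = 1/2.
At equilibrium Player 1 is indifferent across rows, so Player 1's payoff equals the payoff from A: (1/2)·4 + (1/2)·1 = 5/2.

5/2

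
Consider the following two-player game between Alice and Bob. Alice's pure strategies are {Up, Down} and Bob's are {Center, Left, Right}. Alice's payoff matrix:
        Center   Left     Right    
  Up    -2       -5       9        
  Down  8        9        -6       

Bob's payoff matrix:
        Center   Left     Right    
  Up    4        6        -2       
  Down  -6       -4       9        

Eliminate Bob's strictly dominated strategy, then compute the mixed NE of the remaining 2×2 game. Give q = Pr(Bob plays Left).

q = 15/29

Bob's strategy Center is strictly dominated by Left: 6 > 4 and -4 > -6. Eliminate Center.
Alice's indifference between Up and Down determines Bob's mixing probability q:
  Alice's payoff to Up: q·(-5) + (1−q)·9 = -14q + 9
  Alice's payoff to Down: q·9 + (1−q)·(-6) = 15q - 6
  -14q + 9 = 15q - 6  ⇒  -29q = -15  ⇒  q = 15/29.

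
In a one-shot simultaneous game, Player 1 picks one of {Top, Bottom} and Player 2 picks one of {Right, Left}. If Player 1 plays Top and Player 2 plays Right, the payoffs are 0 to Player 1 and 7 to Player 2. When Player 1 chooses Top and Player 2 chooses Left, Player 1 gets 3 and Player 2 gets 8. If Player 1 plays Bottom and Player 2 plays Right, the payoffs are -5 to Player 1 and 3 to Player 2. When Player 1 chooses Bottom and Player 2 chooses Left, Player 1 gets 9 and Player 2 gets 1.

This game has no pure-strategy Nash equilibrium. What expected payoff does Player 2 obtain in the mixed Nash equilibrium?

For Player 2 to be willing to mix, Player 2 must be indifferent between Right and Left, which pins down Player 1's mix.
  Player 2's payoff from Right: p·7 + (1−p)·3 = 4p + 3
  Player 2's payoff from Left: p·8 + (1−p)·1 = 7p + 1
  4p + 3 = 7p + 1  ⇒  -3p = -2  ⇒  p = 2/3.
At equilibrium Player 2 is indifferent across columns, so Player 2's payoff equals the payoff from Right: (2/3)·7 + (1/3)·3 = 17/3.

17/3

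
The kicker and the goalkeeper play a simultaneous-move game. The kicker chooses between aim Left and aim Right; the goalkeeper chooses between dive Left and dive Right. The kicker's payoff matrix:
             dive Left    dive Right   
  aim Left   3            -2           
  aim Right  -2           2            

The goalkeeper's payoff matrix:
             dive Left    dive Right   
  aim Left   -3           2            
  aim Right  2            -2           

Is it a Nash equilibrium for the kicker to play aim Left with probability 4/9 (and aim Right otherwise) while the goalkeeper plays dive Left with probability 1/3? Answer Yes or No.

Given the goalkeeper's mix q = 1/3, the kicker's payoff from aim Left is -1/3 but from aim Right is 2/3. The kicker strictly prefers aim Right, so the kicker would not mix.
So the proposed profile is not a Nash equilibrium.

No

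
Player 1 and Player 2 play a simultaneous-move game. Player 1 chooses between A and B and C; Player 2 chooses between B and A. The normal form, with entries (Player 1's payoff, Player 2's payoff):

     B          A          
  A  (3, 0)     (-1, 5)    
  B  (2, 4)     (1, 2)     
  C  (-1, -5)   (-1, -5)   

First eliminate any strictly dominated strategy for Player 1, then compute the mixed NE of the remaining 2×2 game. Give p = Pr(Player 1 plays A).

p = 2/7

Player 1's strategy C is strictly dominated by B: 2 > -1 and 1 > -1. Eliminate C.
In a mixed equilibrium Player 2 is indifferent between B and A; this condition fixes p.
  Player 2's expected payoff from B: p·0 + (1−p)·4 = -4p + 4
  Player 2's expected payoff from A: p·5 + (1−p)·2 = 3p + 2
  -4p + 4 = 3p + 2  ⇒  -7p = -2  ⇒  p = 2/7.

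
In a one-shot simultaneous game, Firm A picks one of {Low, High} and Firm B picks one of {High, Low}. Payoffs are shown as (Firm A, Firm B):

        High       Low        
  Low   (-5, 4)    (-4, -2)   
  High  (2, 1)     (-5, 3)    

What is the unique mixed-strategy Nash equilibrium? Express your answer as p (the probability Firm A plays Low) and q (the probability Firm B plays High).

Firm A's mix must leave Firm B indifferent between High and Low.
  Firm B's payoff from High: p·4 + (1−p)·1 = 3p + 1
  Firm B's payoff from Low: p·(-2) + (1−p)·3 = -5p + 3
  3p + 1 = -5p + 3  ⇒  8p = 2  ⇒  p = 1/4.
For Firm A to be willing to mix, Firm A must be indifferent between Low and High, which pins down Firm B's mix.
  Firm A's payoff to Low: q·(-5) + (1−q)·(-4) = -q - 4
  Firm A's payoff to High: q·2 + (1−q)·(-5) = 7q - 5
  -q - 4 = 7q - 5  ⇒  -8q = -1  ⇒  q = 1/8.

p = 1/4, q = 1/8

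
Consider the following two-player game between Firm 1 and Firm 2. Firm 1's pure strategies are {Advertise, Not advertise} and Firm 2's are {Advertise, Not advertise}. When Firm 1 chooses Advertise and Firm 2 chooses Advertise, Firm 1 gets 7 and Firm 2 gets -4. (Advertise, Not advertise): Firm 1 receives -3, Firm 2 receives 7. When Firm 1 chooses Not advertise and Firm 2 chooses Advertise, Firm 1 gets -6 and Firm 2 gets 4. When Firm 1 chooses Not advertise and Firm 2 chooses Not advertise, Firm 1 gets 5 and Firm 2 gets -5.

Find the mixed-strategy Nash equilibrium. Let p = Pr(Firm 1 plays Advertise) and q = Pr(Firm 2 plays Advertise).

p = 9/20, q = 8/21

Set Firm 2's expected payoff from Advertise equal to that from Not advertise:
  Firm 2's expected payoff from Advertise: p·(-4) + (1−p)·4 = -8p + 4
  Firm 2's expected payoff from Not advertise: p·7 + (1−p)·(-5) = 12p - 5
  -8p + 4 = 12p - 5  ⇒  -20p = -9  ⇒  p = 9/20.
In a mixed equilibrium Firm 1 is indifferent between Advertise and Not advertise; this condition fixes q.
  Firm 1's expected payoff from Advertise: q·7 + (1−q)·(-3) = 10q - 3
  Firm 1's expected payoff from Not advertise: q·(-6) + (1−q)·5 = -11q + 5
  10q - 3 = -11q + 5  ⇒  21q = 8  ⇒  q = 8/21.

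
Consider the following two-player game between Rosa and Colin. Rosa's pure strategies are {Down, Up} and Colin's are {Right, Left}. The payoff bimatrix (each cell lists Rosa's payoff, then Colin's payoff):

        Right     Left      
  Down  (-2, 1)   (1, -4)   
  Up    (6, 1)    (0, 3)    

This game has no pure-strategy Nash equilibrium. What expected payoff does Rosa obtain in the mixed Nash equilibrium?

For Rosa to be willing to mix, Rosa must be indifferent between Down and Up, which pins down Colin's mix.
  Rosa's payoff to Down: q·(-2) + (1−q)·1 = -3q + 1
  Rosa's payoff to Up: q·6 + (1−q)·0 = 6q
  -3q + 1 = 6q  ⇒  -9q = -1  ⇒  q = 1/9.
At equilibrium Rosa is indifferent across rows, so Rosa's payoff equals the payoff from Down: (1/9)·(-2) + (8/9)·1 = 2/3.

2/3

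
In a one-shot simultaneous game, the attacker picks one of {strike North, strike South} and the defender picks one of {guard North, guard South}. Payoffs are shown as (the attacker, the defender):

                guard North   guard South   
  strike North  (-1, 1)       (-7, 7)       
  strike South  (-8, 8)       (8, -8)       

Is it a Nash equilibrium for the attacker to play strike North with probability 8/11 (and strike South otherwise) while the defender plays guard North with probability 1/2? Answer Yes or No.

Given the defender's mix q = 1/2, the attacker's payoff from strike North is -4 but from strike South is 0. The attacker strictly prefers strike South, so the attacker would not mix.
So the proposed profile is not a Nash equilibrium.

No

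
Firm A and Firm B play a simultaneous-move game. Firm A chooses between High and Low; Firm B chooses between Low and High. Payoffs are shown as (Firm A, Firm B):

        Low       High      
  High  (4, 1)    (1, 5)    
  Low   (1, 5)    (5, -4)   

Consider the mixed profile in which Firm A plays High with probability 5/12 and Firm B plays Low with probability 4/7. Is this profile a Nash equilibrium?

No

Given Firm A's mix p = 5/12, Firm B's payoff from Low is 10/3 but from High is -1/4. Firm B strictly prefers Low, so Firm B would not mix.
So the proposed profile is not a Nash equilibrium.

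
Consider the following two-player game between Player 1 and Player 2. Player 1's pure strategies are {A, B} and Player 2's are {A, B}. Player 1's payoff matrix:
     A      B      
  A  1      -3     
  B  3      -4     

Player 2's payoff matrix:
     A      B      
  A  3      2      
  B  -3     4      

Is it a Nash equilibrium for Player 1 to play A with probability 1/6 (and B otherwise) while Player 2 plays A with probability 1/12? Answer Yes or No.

No

Given Player 1's mix p = 1/6, Player 2's payoff from A is -2 but from B is 11/3. Player 2 strictly prefers B, so Player 2 would not mix.
So the proposed profile is not a Nash equilibrium.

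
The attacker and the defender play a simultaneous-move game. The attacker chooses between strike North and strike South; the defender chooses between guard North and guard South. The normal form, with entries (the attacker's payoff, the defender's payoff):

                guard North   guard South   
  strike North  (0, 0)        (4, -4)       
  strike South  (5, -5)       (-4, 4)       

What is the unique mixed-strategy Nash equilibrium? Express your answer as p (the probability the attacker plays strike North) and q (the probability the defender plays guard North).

p = 9/13, q = 8/13

The defender's indifference between guard North and guard South determines the attacker's mixing probability p:
  the defender's payoff from guard North: p·0 + (1−p)·(-5) = 5p - 5
  the defender's payoff from guard South: p·(-4) + (1−p)·4 = -8p + 4
  5p - 5 = -8p + 4  ⇒  13p = 9  ⇒  p = 9/13.
For the attacker to be willing to mix, the attacker must be indifferent between strike North and strike South, which pins down the defender's mix.
  the attacker's payoff to strike North: q·0 + (1−q)·4 = -4q + 4
  the attacker's payoff to strike South: q·5 + (1−q)·(-4) = 9q - 4
  -4q + 4 = 9q - 4  ⇒  -13q = -8  ⇒  q = 8/13.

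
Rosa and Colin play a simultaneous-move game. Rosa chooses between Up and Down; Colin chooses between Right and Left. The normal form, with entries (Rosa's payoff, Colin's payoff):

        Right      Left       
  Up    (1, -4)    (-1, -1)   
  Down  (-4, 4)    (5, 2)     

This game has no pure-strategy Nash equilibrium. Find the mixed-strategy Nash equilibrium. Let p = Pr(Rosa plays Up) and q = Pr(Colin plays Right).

p = 2/5, q = 6/11

For Colin to be willing to mix, Colin must be indifferent between Right and Left, which pins down Rosa's mix.
  Colin's expected payoff from Right: p·(-4) + (1−p)·4 = -8p + 4
  Colin's expected payoff from Left: p·(-1) + (1−p)·2 = -3p + 2
  -8p + 4 = -3p + 2  ⇒  -5p = -2  ⇒  p = 2/5.
In a mixed equilibrium Rosa is indifferent between Up and Down; this condition fixes q.
  Rosa's payoff from Up: q·1 + (1−q)·(-1) = 2q - 1
  Rosa's payoff from Down: q·(-4) + (1−q)·5 = -9q + 5
  2q - 1 = -9q + 5  ⇒  11q = 6  ⇒  q = 6/11.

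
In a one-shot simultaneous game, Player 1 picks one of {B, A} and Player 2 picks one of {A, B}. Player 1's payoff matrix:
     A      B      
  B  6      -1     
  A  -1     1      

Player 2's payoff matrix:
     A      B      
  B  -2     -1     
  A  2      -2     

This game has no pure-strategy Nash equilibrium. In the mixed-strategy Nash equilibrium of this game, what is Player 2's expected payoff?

-6/5

Set Player 2's expected payoff from A equal to that from B:
  Player 2's expected payoff from A: p·(-2) + (1−p)·2 = -4p + 2
  Player 2's expected payoff from B: p·(-1) + (1−p)·(-2) = p - 2
  -4p + 2 = p - 2  ⇒  -5p = -4  ⇒  p = 4/5.
At equilibrium Player 2 is indifferent across columns, so Player 2's payoff equals the payoff from A: (4/5)·(-2) + (1/5)·2 = -6/5.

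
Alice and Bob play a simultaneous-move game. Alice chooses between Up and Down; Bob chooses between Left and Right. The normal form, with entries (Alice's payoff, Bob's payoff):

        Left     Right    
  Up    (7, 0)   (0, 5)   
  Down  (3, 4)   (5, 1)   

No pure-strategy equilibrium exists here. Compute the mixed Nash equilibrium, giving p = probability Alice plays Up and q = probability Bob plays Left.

Bob's indifference between Left and Right determines Alice's mixing probability p:
  Bob's expected payoff from Left: p·0 + (1−p)·4 = -4p + 4
  Bob's expected payoff from Right: p·5 + (1−p)·1 = 4p + 1
  -4p + 4 = 4p + 1  ⇒  -8p = -3  ⇒  p = 3/8.
Bob's mix must leave Alice indifferent between Up and Down.
  Alice's payoff from Up: q·7 + (1−q)·0 = 7q
  Alice's payoff from Down: q·3 + (1−q)·5 = -2q + 5
  7q = -2q + 5  ⇒  9q = 5  ⇒  q = 5/9.

p = 3/8, q = 5/9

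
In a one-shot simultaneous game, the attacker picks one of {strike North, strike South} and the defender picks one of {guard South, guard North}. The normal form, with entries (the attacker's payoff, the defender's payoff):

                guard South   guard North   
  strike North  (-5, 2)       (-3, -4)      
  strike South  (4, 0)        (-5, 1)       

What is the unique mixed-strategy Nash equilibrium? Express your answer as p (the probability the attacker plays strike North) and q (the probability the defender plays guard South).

p = 1/7, q = 2/11

In a mixed equilibrium the defender is indifferent between guard South and guard North; this condition fixes p.
  the defender's payoff from guard South: p·2 + (1−p)·0 = 2p
  the defender's payoff from guard North: p·(-4) + (1−p)·1 = -5p + 1
  2p = -5p + 1  ⇒  7p = 1  ⇒  p = 1/7.
The attacker's indifference between strike North and strike South determines the defender's mixing probability q:
  the attacker's expected payoff from strike North: q·(-5) + (1−q)·(-3) = -2q - 3
  the attacker's expected payoff from strike South: q·4 + (1−q)·(-5) = 9q - 5
  -2q - 3 = 9q - 5  ⇒  -11q = -2  ⇒  q = 2/11.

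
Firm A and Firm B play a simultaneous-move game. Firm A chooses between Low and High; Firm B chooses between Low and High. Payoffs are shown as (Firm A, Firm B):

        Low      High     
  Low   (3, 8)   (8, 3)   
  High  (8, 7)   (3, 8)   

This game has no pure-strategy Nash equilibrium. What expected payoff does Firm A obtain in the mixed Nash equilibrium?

Firm A's indifference between Low and High determines Firm B's mixing probability q:
  Firm A's payoff from Low: q·3 + (1−q)·8 = -5q + 8
  Firm A's payoff from High: q·8 + (1−q)·3 = 5q + 3
  -5q + 8 = 5q + 3  ⇒  -10q = -5  ⇒  q = 1/2.
At equilibrium Firm A is indifferent across rows, so Firm A's payoff equals the payoff from Low: (1/2)·3 + (1/2)·8 = 11/2.

11/2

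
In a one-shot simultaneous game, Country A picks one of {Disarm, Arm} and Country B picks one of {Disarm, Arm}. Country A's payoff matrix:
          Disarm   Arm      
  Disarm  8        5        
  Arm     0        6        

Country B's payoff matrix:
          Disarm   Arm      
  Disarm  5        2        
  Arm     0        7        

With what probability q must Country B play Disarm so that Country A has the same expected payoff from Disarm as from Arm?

q = 1/9

Set Country A's expected payoff from Disarm equal to that from Arm:
  Country A's payoff from Disarm: q·8 + (1−q)·5 = 3q + 5
  Country A's payoff from Arm: q·0 + (1−q)·6 = -6q + 6
  3q + 5 = -6q + 6  ⇒  9q = 1  ⇒  q = 1/9.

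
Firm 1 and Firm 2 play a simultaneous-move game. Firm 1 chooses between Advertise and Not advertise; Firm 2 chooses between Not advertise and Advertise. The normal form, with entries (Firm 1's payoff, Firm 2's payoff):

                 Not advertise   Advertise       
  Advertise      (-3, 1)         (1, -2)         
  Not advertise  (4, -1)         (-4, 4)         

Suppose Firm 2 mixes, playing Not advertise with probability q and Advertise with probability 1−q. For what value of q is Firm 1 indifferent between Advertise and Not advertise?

q = 5/12

Firm 2's mix must leave Firm 1 indifferent between Advertise and Not advertise.
  Firm 1's payoff to Advertise: q·(-3) + (1−q)·1 = -4q + 1
  Firm 1's payoff to Not advertise: q·4 + (1−q)·(-4) = 8q - 4
  -4q + 1 = 8q - 4  ⇒  -12q = -5  ⇒  q = 5/12.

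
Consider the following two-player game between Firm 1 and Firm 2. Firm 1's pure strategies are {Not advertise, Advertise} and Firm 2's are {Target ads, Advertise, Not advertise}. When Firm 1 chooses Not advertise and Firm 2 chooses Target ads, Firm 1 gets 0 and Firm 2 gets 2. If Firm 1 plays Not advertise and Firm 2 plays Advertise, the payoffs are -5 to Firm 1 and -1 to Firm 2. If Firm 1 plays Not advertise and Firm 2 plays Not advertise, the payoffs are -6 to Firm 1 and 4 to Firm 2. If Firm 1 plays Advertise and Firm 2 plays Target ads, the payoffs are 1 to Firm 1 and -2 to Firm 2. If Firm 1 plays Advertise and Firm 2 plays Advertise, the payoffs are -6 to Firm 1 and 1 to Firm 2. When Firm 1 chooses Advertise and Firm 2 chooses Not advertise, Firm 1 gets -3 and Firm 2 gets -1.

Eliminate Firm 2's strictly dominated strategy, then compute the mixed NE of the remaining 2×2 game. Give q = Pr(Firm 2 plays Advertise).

Firm 2's strategy Target ads is strictly dominated by Not advertise: 4 > 2 and -1 > -2. Eliminate Target ads.
Firm 2's mix must leave Firm 1 indifferent between Not advertise and Advertise.
  Firm 1's expected payoff from Not advertise: q·(-5) + (1−q)·(-6) = q - 6
  Firm 1's expected payoff from Advertise: q·(-6) + (1−q)·(-3) = -3q - 3
  q - 6 = -3q - 3  ⇒  4q = 3  ⇒  q = 3/4.

q = 3/4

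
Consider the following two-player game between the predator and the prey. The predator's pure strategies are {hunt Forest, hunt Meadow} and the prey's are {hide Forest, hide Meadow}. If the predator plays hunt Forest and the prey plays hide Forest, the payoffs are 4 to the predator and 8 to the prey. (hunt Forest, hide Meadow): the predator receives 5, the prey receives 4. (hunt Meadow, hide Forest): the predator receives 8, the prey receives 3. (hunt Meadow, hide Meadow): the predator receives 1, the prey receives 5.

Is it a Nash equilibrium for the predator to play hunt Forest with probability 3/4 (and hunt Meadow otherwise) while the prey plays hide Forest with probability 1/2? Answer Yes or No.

No

Given the predator's mix p = 3/4, the prey's payoff from hide Forest is 27/4 but from hide Meadow is 17/4. The prey strictly prefers hide Forest, so the prey would not mix.
So the proposed profile is not a Nash equilibrium.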